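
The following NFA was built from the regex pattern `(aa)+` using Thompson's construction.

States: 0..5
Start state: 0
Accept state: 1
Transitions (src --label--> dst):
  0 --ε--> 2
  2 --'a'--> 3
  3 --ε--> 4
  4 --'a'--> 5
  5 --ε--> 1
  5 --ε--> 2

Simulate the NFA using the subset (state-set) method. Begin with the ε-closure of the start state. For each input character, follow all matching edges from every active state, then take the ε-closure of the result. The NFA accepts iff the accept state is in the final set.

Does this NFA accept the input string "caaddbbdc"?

Answer: REJECT

Steps:
initial (ε-close {0}): {0,2}
'c' @ 1: {}  — state set empty
rest 'aaddbbdc' ignored (set empty)
end set {} — state 1 not in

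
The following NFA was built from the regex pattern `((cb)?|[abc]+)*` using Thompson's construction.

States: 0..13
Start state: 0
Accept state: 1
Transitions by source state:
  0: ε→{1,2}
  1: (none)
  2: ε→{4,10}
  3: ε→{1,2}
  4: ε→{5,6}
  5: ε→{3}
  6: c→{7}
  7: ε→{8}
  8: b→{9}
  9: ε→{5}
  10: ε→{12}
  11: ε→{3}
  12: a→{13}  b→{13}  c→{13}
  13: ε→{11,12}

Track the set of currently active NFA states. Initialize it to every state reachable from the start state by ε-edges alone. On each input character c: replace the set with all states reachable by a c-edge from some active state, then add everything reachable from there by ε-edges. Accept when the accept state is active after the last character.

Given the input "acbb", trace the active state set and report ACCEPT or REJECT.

Answer: ACCEPT

Steps:
S₀ = ε-closure({0}) = {0,1,2,3,4,5,6,10,12}
'a' @ 1: {1,2,3,4,5,6,10,11,12,13}  [accepting]
'c' @ 2: {1,2,3,4,5,6,7,8,10,11,12,13}  [accepting]
'b' @ 3: {1,2,3,4,5,6,9,10,11,12,13}  [accepting]
'b' @ 4: {1,2,3,4,5,6,10,11,12,13}  [accepting]
after full input: {1,2,3,4,5,6,10,11,12,13}  (accept=1 in)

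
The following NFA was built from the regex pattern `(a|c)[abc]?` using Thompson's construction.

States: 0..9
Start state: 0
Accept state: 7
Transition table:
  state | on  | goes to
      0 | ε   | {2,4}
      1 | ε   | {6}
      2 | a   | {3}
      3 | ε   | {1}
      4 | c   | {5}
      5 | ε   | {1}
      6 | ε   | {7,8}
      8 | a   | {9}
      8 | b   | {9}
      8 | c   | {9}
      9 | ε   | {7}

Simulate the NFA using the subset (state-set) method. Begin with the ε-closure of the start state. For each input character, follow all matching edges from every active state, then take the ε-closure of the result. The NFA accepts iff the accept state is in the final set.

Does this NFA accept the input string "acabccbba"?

start: ε-closure({0}) = {0,2,4}
'a' @ 1: {1,3,6,7,8}  [accepting]
'c' @ 2: {7,9}  [accepting]
'a' @ 3: {}  — state set empty
rest 'bccbba' ignored (set empty)
final: {}; accept 7 not in set

Answer: REJECT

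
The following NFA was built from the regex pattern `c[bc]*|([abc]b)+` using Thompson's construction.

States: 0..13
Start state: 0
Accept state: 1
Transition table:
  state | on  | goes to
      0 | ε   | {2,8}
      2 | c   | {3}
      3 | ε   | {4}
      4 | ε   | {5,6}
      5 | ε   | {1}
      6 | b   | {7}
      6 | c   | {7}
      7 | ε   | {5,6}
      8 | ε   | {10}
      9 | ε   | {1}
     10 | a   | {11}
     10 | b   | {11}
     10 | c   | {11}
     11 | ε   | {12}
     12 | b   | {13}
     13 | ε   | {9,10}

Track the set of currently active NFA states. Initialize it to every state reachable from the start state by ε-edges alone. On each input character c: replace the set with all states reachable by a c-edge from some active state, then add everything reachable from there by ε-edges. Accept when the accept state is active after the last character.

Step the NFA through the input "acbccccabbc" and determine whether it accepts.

Answer: REJECT

Derivation:
initial (ε-close {0}): {0,2,8,10}
'a' @ 1: {11,12}
'c' @ 2: {}  — no active states
rest 'bccccabbc' ignored (set empty)
final: {}; accept 1 not in set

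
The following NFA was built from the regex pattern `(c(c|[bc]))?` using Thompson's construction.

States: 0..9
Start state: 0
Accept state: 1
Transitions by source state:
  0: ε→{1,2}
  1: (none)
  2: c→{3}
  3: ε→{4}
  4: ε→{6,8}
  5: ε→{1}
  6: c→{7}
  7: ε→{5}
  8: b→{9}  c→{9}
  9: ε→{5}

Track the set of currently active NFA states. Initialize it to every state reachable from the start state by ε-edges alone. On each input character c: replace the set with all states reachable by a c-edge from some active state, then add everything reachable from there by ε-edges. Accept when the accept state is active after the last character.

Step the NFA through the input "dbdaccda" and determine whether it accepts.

initial (ε-close {0}): {0,1,2}
'd' @ 1: {}  — dead — no transitions
rest 'bdaccda' ignored (set empty)
end set {} — state 1 not in

Answer: REJECT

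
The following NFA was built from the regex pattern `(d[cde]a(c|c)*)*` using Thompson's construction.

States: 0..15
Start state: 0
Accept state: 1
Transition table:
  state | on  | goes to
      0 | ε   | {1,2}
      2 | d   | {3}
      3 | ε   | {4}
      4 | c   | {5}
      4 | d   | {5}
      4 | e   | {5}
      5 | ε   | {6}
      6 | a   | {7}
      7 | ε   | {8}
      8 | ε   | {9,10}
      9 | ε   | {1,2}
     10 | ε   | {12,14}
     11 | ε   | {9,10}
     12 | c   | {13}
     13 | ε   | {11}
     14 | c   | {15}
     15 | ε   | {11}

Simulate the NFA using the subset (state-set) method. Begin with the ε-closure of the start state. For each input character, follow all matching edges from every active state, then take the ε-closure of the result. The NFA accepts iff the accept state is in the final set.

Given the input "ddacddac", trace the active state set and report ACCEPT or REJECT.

initial (ε-close {0}): {0,1,2}
'd' @ 1: {3,4}
'd' @ 2: {5,6}
'a' @ 3: {1,2,7,8,9,10,12,14}  (accept∈set)
'c' @ 4: {1,2,9,10,11,12,13,14,15}  (accept∈set)
'd' @ 5: {3,4}
'd' @ 6: {5,6}
'a' @ 7: {1,2,7,8,9,10,12,14}  (accept∈set)
'c' @ 8: {1,2,9,10,11,12,13,14,15}  (accept∈set)
final: {1,2,9,10,11,12,13,14,15}; accept 1 in set

Answer: ACCEPT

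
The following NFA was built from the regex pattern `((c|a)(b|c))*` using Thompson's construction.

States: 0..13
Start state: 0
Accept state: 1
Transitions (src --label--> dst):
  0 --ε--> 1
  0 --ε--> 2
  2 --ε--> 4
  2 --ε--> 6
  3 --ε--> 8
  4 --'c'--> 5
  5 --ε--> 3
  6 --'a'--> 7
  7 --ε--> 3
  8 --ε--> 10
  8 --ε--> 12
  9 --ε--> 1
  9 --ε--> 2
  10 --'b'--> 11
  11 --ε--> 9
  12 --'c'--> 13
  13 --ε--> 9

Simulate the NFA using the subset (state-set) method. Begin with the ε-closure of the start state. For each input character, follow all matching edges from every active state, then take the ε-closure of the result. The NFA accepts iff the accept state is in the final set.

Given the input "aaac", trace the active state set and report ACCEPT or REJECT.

Answer: REJECT

Steps:
start: ε-closure({0}) = {0,1,2,4,6}
'a' @ 1: {3,7,8,10,12}
'a' @ 2: {}  — dead — no transitions
rest 'ac' ignored (set empty)
after full input: {}  (accept=1 not in)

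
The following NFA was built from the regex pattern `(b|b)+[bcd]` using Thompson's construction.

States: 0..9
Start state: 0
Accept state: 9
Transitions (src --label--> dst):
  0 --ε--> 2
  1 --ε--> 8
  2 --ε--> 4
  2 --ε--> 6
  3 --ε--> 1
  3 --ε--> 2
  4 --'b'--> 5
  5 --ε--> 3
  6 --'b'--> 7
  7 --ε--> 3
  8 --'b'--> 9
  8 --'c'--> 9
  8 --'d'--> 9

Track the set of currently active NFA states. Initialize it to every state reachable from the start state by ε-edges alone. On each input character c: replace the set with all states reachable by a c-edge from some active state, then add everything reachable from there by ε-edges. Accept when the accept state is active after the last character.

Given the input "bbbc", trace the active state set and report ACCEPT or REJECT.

Answer: ACCEPT

Derivation:
S₀ = ε-closure({0}) = {0,2,4,6}
'b' @ 1: {1,2,3,4,5,6,7,8}
'b' @ 2: {1,2,3,4,5,6,7,8,9}  ✓accept
'b' @ 3: {1,2,3,4,5,6,7,8,9}  ✓accept
'c' @ 4: {9}  ✓accept
after full input: {9}  (accept=9 in)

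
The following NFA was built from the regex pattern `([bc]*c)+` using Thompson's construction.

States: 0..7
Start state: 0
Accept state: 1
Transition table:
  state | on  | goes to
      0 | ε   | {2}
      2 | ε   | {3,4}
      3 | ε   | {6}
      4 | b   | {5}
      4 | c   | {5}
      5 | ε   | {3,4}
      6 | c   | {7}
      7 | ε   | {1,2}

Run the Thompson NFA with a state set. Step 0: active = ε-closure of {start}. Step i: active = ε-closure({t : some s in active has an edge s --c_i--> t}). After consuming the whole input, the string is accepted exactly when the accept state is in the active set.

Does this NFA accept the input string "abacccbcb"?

Answer: REJECT

Steps:
initial (ε-close {0}): {0,2,3,4,6}
'a' @ 1: {}  — no active states
rest 'bacccbcb' ignored (set empty)
end set {} — state 1 not in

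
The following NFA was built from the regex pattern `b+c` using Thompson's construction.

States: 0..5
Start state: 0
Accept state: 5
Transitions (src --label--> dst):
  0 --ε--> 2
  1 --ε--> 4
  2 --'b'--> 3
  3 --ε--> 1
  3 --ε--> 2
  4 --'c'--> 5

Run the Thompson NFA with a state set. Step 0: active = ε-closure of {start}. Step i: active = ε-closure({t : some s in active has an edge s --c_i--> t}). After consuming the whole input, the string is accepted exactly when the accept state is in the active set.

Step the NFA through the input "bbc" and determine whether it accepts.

Answer: ACCEPT

Trace:
S₀ = ε-closure({0}) = {0,2}
'b' @ 1: {1,2,3,4}
'b' @ 2: {1,2,3,4}
'c' @ 3: {5}  ✓accept
end set {5} — state 5 in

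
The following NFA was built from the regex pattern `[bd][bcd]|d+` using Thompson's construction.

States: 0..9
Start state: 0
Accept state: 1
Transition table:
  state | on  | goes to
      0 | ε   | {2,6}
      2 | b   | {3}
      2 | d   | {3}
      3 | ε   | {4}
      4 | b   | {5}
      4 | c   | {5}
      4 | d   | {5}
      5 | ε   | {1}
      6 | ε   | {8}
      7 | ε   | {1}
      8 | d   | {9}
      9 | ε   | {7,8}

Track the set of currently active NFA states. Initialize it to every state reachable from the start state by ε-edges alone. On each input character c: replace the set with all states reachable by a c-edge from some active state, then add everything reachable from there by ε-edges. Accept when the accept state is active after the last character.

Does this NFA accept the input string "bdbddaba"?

initial (ε-close {0}): {0,2,6,8}
'b' @ 1: {3,4}
'd' @ 2: {1,5}  [accepting]
'b' @ 3: {}  — state set empty
rest 'ddaba' ignored (set empty)
after full input: {}  (accept=1 not in)

Answer: REJECT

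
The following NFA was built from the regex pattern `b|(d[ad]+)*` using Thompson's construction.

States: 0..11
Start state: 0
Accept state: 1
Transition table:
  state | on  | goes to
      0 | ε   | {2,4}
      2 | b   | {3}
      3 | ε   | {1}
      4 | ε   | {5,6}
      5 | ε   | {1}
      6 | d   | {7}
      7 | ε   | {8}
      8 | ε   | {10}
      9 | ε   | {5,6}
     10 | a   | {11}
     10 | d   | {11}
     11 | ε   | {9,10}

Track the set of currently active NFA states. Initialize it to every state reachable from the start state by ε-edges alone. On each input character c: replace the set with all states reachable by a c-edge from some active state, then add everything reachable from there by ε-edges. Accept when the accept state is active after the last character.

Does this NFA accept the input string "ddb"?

S₀ = ε-closure({0}) = {0,1,2,4,5,6}
'd' @ 1: {7,8,10}
'd' @ 2: {1,5,6,9,10,11}  [accepting]
'b' @ 3: {}  — state set empty
end set {} — state 1 not in

Answer: REJECT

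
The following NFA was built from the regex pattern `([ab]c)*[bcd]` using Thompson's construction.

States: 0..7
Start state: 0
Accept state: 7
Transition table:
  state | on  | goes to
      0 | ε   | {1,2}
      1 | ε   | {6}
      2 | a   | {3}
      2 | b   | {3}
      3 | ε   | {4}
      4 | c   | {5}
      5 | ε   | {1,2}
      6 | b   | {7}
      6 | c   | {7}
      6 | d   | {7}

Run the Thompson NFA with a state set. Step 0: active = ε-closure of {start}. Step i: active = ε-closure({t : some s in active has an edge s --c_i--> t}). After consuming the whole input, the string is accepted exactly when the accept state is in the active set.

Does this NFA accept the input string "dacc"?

Answer: REJECT

Derivation:
S₀ = ε-closure({0}) = {0,1,2,6}
'd' @ 1: {7}  [accepting]
'a' @ 2: {}  — no active states
rest 'cc' ignored (set empty)
after full input: {}  (accept=7 not in)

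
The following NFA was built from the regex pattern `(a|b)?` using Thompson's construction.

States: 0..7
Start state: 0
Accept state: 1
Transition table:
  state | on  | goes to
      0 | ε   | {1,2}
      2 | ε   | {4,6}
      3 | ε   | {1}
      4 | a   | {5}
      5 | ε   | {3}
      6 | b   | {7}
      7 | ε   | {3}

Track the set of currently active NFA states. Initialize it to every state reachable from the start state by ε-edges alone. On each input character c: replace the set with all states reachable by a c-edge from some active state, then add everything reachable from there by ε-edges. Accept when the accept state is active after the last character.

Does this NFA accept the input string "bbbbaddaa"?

Answer: REJECT

Steps:
initial (ε-close {0}): {0,1,2,4,6}
'b' @ 1: {1,3,7}  [accepting]
'b' @ 2: {}  — dead — no transitions
rest 'bbaddaa' ignored (set empty)
after full input: {}  (accept=1 not in)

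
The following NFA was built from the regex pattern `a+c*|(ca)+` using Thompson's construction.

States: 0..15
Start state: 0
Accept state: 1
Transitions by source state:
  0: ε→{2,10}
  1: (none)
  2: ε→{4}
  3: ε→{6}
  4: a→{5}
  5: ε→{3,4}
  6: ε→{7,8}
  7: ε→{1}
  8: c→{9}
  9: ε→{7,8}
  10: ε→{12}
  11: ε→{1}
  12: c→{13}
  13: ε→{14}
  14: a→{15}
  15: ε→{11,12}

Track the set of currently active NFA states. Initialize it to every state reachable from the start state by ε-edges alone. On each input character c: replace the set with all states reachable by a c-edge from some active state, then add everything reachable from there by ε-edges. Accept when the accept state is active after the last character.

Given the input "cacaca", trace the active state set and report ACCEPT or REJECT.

initial (ε-close {0}): {0,2,4,10,12}
'c' @ 1: {13,14}
'a' @ 2: {1,11,12,15}  (accept∈set)
'c' @ 3: {13,14}
'a' @ 4: {1,11,12,15}  (accept∈set)
'c' @ 5: {13,14}
'a' @ 6: {1,11,12,15}  (accept∈set)
end set {1,11,12,15} — state 1 in

Answer: ACCEPT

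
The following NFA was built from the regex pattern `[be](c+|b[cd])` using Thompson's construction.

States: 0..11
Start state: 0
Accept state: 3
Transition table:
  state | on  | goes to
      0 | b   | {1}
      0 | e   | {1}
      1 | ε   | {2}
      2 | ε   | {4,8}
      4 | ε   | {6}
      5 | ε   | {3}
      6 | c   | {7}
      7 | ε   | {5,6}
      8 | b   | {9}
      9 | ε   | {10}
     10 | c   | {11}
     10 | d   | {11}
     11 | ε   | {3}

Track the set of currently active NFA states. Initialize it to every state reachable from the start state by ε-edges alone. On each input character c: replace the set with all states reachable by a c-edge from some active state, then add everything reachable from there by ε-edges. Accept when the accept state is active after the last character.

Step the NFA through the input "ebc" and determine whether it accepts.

Answer: ACCEPT

Trace:
S₀ = ε-closure({0}) = {0}
'e' @ 1: {1,2,4,6,8}
'b' @ 2: {9,10}
'c' @ 3: {3,11}  [accepting]
after full input: {3,11}  (accept=3 in)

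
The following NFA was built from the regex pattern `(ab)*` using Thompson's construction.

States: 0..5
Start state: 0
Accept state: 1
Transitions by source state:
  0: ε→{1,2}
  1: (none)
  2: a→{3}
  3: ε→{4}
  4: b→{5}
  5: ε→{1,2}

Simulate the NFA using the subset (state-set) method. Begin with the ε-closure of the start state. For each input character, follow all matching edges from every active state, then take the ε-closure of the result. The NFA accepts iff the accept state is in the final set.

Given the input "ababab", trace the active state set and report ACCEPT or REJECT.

initial (ε-close {0}): {0,1,2}
'a' @ 1: {3,4}
'b' @ 2: {1,2,5}  [accepting]
'a' @ 3: {3,4}
'b' @ 4: {1,2,5}  [accepting]
'a' @ 5: {3,4}
'b' @ 6: {1,2,5}  [accepting]
after full input: {1,2,5}  (accept=1 in)

Answer: ACCEPT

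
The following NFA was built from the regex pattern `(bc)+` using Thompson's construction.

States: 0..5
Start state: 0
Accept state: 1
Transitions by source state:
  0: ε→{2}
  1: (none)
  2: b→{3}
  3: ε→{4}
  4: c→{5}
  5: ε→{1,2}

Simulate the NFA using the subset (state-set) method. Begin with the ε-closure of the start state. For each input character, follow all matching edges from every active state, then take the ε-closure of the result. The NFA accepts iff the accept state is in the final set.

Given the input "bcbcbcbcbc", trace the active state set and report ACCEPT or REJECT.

start: ε-closure({0}) = {0,2}
'b' @ 1: {3,4}
'c' @ 2: {1,2,5}  ✓accept
'b' @ 3: {3,4}
'c' @ 4: {1,2,5}  ✓accept
'b' @ 5: {3,4}
'c' @ 6: {1,2,5}  ✓accept
'b' @ 7: {3,4}
'c' @ 8: {1,2,5}  ✓accept
'b' @ 9: {3,4}
'c' @ 10: {1,2,5}  ✓accept
after full input: {1,2,5}  (accept=1 in)

Answer: ACCEPT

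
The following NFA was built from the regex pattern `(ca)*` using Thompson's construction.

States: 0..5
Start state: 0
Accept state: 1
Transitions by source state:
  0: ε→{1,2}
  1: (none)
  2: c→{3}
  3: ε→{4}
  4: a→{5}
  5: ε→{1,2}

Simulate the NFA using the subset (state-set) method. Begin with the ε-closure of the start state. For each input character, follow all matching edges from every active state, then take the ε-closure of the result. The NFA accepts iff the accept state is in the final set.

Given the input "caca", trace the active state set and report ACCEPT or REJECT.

Answer: ACCEPT

Trace:
S₀ = ε-closure({0}) = {0,1,2}
'c' @ 1: {3,4}
'a' @ 2: {1,2,5}  [accepting]
'c' @ 3: {3,4}
'a' @ 4: {1,2,5}  [accepting]
final: {1,2,5}; accept 1 in set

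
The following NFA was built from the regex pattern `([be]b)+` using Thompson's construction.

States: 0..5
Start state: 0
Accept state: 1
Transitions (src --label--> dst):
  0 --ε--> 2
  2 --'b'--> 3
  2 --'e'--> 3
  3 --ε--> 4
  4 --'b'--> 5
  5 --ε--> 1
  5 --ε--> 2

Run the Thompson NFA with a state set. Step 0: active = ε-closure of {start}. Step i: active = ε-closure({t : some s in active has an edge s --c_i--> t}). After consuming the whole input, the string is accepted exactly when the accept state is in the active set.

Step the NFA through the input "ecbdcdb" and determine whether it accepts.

initial (ε-close {0}): {0,2}
'e' @ 1: {3,4}
'c' @ 2: {}  — no active states
rest 'bdcdb' ignored (set empty)
final: {}; accept 1 not in set

Answer: REJECT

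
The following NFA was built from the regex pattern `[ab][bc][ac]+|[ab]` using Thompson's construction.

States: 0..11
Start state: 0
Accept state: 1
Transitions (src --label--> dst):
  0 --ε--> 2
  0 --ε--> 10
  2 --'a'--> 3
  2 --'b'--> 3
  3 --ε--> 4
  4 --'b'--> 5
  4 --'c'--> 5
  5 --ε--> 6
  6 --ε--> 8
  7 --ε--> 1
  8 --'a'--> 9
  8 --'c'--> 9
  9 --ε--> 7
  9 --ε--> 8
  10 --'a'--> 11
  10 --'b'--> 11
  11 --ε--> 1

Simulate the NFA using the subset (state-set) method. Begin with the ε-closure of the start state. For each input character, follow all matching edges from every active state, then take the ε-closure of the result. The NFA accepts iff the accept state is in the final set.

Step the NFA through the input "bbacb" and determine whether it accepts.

initial (ε-close {0}): {0,2,10}
'b' @ 1: {1,3,4,11}  ✓accept
'b' @ 2: {5,6,8}
'a' @ 3: {1,7,8,9}  ✓accept
'c' @ 4: {1,7,8,9}  ✓accept
'b' @ 5: {}  — dead — no transitions
after full input: {}  (accept=1 not in)

Answer: REJECT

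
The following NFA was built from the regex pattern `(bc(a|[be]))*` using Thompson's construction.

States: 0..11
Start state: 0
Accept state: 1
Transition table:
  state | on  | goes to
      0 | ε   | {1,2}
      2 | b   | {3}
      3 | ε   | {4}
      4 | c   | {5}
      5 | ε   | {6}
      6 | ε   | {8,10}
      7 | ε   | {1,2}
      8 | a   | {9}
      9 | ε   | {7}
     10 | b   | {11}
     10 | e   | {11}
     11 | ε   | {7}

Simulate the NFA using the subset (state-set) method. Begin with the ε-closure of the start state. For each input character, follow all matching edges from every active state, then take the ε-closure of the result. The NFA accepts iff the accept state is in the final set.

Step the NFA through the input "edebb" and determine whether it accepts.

Answer: REJECT

Trace:
S₀ = ε-closure({0}) = {0,1,2}
'e' @ 1: {}  — state set empty
rest 'debb' ignored (set empty)
after full input: {}  (accept=1 not in)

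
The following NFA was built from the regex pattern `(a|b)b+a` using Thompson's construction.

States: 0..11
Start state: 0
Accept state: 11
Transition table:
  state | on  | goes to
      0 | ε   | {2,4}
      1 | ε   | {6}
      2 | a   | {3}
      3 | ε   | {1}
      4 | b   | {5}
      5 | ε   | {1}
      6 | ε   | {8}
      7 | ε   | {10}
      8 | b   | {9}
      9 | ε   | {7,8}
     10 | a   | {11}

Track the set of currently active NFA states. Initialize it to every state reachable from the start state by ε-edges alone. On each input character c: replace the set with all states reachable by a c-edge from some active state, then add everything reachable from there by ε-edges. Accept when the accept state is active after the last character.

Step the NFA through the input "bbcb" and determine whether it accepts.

S₀ = ε-closure({0}) = {0,2,4}
'b' @ 1: {1,5,6,8}
'b' @ 2: {7,8,9,10}
'c' @ 3: {}  — dead — no transitions
rest 'b' ignored (set empty)
after full input: {}  (accept=11 not in)

Answer: REJECT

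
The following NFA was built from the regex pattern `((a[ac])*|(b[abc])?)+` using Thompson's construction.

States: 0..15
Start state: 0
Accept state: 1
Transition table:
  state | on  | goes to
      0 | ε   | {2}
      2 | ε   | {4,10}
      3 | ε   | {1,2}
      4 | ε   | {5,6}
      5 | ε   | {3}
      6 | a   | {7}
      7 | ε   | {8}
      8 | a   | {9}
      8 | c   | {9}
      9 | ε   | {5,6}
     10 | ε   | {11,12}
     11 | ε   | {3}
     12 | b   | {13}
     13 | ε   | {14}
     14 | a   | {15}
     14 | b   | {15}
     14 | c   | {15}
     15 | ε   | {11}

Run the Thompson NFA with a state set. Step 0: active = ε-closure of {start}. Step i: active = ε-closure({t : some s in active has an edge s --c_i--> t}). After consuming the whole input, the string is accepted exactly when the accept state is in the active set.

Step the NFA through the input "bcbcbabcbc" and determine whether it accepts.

start: ε-closure({0}) = {0,1,2,3,4,5,6,10,11,12}
'b' @ 1: {13,14}
'c' @ 2: {1,2,3,4,5,6,10,11,12,15}  [accepting]
'b' @ 3: {13,14}
'c' @ 4: {1,2,3,4,5,6,10,11,12,15}  [accepting]
'b' @ 5: {13,14}
'a' @ 6: {1,2,3,4,5,6,10,11,12,15}  [accepting]
'b' @ 7: {13,14}
'c' @ 8: {1,2,3,4,5,6,10,11,12,15}  [accepting]
'b' @ 9: {13,14}
'c' @ 10: {1,2,3,4,5,6,10,11,12,15}  [accepting]
final: {1,2,3,4,5,6,10,11,12,15}; accept 1 in set

Answer: ACCEPT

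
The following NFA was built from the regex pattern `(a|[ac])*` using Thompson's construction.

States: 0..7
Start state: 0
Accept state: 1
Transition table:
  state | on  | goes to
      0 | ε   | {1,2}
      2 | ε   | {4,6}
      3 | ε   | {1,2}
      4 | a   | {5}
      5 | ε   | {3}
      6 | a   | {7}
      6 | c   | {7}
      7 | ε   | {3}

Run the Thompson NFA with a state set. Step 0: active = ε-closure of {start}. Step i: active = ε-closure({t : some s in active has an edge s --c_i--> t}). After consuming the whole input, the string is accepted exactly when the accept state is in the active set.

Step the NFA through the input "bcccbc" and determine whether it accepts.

Answer: REJECT

Derivation:
initial (ε-close {0}): {0,1,2,4,6}
'b' @ 1: {}  — no active states
rest 'cccbc' ignored (set empty)
after full input: {}  (accept=1 not in)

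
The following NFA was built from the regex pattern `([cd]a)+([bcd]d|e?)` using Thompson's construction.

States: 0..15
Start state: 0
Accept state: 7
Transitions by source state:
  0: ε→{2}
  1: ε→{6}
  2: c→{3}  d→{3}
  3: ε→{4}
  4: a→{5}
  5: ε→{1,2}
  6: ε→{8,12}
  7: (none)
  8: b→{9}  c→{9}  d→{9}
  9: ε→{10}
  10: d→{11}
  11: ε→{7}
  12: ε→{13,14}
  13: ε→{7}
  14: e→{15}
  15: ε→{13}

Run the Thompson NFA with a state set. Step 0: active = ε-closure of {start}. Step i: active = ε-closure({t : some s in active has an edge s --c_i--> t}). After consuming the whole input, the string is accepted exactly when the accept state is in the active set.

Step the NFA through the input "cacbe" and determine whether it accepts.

S₀ = ε-closure({0}) = {0,2}
'c' @ 1: {3,4}
'a' @ 2: {1,2,5,6,7,8,12,13,14}  (accept∈set)
'c' @ 3: {3,4,9,10}
'b' @ 4: {}  — state set empty
rest 'e' ignored (set empty)
end set {} — state 7 not in

Answer: REJECT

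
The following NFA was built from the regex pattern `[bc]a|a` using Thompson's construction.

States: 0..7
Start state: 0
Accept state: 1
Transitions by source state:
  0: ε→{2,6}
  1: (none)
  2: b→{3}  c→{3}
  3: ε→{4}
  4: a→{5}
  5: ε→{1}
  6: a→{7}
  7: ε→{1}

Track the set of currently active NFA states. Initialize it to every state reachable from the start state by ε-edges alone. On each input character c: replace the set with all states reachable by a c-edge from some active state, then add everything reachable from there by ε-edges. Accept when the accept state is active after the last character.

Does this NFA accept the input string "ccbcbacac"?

start: ε-closure({0}) = {0,2,6}
'c' @ 1: {3,4}
'c' @ 2: {}  — no active states
rest 'bcbacac' ignored (set empty)
after full input: {}  (accept=1 not in)

Answer: REJECT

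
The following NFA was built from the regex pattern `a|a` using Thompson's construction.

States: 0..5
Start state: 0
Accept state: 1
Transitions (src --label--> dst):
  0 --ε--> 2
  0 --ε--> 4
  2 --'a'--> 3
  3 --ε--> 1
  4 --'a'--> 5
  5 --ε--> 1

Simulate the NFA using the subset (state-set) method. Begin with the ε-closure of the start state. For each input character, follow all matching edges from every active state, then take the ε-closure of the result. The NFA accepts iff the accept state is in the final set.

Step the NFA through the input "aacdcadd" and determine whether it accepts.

Answer: REJECT

Trace:
initial (ε-close {0}): {0,2,4}
'a' @ 1: {1,3,5}  ✓accept
'a' @ 2: {}  — state set empty
rest 'cdcadd' ignored (set empty)
final: {}; accept 1 not in set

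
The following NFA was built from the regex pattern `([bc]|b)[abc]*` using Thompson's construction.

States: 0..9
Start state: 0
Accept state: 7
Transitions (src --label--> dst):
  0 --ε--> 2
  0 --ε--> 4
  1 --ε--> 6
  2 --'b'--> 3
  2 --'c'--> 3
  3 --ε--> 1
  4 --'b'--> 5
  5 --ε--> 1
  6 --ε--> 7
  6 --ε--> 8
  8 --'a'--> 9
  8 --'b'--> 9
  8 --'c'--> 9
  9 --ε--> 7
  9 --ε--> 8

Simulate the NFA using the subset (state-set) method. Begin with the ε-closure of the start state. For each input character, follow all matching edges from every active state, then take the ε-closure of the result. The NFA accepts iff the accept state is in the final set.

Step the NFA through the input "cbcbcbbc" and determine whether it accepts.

initial (ε-close {0}): {0,2,4}
'c' @ 1: {1,3,6,7,8}  (accept∈set)
'b' @ 2: {7,8,9}  (accept∈set)
'c' @ 3: {7,8,9}  (accept∈set)
'b' @ 4: {7,8,9}  (accept∈set)
'c' @ 5: {7,8,9}  (accept∈set)
'b' @ 6: {7,8,9}  (accept∈set)
'b' @ 7: {7,8,9}  (accept∈set)
'c' @ 8: {7,8,9}  (accept∈set)
final: {7,8,9}; accept 7 in set

Answer: ACCEPT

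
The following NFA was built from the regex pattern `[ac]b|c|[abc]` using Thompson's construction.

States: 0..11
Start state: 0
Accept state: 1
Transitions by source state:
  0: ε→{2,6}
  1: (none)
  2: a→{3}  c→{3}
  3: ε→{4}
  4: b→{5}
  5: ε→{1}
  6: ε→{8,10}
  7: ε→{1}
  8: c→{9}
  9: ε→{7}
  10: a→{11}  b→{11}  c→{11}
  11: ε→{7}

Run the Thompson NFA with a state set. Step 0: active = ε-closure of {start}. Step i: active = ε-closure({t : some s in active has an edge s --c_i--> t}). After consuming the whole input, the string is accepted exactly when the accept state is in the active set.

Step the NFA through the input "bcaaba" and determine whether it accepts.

start: ε-closure({0}) = {0,2,6,8,10}
'b' @ 1: {1,7,11}  [accepting]
'c' @ 2: {}  — dead — no transitions
rest 'aaba' ignored (set empty)
final: {}; accept 1 not in set

Answer: REJECT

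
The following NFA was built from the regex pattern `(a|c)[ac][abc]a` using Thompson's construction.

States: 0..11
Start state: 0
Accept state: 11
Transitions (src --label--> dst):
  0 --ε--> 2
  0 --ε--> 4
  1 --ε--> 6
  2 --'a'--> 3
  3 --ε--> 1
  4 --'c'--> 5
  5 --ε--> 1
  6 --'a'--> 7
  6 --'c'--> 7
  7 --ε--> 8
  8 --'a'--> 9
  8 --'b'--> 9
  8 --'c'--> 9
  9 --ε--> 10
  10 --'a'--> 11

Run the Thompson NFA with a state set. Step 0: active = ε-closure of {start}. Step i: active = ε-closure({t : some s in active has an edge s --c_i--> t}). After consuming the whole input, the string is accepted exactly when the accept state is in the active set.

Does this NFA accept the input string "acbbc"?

S₀ = ε-closure({0}) = {0,2,4}
'a' @ 1: {1,3,6}
'c' @ 2: {7,8}
'b' @ 3: {9,10}
'b' @ 4: {}  — no active states
rest 'c' ignored (set empty)
after full input: {}  (accept=11 not in)

Answer: REJECT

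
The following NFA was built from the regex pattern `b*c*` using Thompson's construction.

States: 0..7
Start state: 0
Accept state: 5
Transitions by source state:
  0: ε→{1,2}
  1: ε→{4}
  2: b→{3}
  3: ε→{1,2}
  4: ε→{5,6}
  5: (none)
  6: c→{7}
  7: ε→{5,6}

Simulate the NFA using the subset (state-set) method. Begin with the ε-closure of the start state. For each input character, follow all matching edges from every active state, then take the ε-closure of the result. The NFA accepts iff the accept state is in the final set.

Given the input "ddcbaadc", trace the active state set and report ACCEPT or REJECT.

Answer: REJECT

Trace:
S₀ = ε-closure({0}) = {0,1,2,4,5,6}
'd' @ 1: {}  — no active states
rest 'dcbaadc' ignored (set empty)
after full input: {}  (accept=5 not in)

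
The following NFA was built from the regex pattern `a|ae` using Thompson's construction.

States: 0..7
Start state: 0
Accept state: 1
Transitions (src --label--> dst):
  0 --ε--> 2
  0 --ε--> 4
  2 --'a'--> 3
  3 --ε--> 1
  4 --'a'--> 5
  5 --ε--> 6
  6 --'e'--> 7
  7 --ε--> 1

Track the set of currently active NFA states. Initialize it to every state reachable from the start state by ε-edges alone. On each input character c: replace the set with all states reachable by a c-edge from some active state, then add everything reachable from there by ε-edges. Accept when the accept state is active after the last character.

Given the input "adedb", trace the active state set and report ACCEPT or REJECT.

Answer: REJECT

Steps:
S₀ = ε-closure({0}) = {0,2,4}
'a' @ 1: {1,3,5,6}  [accepting]
'd' @ 2: {}  — dead — no transitions
rest 'edb' ignored (set empty)
final: {}; accept 1 not in set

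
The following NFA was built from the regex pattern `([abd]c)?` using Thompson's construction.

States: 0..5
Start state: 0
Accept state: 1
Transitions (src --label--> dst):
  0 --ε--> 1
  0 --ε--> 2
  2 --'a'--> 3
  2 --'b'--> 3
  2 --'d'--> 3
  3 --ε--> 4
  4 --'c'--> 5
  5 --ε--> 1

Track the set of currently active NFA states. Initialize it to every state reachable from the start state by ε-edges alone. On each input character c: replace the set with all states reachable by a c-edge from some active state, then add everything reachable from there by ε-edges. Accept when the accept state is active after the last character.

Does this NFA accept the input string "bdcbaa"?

Answer: REJECT

Steps:
start: ε-closure({0}) = {0,1,2}
'b' @ 1: {3,4}
'd' @ 2: {}  — dead — no transitions
rest 'cbaa' ignored (set empty)
end set {} — state 1 not in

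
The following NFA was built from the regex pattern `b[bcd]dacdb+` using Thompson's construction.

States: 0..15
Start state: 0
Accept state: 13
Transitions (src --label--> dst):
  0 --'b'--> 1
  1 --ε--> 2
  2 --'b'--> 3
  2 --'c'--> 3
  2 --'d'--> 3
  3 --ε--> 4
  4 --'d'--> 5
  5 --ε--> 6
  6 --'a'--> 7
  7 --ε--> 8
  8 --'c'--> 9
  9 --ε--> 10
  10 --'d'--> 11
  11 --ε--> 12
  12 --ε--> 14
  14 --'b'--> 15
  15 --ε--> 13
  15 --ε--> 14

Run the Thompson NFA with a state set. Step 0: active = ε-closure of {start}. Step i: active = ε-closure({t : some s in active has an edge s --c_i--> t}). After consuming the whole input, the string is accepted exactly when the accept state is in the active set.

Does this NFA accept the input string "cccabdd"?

Answer: REJECT

Steps:
S₀ = ε-closure({0}) = {0}
'c' @ 1: {}  — state set empty
rest 'ccabdd' ignored (set empty)
final: {}; accept 13 not in set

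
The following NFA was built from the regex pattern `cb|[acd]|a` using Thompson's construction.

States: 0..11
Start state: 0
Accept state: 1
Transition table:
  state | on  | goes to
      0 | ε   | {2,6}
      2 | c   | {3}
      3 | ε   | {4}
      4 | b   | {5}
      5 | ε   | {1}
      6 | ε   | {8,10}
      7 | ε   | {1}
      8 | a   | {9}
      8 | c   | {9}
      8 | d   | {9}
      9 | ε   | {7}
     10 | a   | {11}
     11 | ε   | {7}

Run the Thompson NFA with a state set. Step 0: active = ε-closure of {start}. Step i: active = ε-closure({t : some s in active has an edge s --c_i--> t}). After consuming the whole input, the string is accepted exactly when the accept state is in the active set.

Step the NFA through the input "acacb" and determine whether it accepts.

S₀ = ε-closure({0}) = {0,2,6,8,10}
'a' @ 1: {1,7,9,11}  (accept∈set)
'c' @ 2: {}  — dead — no transitions
rest 'acb' ignored (set empty)
final: {}; accept 1 not in set

Answer: REJECT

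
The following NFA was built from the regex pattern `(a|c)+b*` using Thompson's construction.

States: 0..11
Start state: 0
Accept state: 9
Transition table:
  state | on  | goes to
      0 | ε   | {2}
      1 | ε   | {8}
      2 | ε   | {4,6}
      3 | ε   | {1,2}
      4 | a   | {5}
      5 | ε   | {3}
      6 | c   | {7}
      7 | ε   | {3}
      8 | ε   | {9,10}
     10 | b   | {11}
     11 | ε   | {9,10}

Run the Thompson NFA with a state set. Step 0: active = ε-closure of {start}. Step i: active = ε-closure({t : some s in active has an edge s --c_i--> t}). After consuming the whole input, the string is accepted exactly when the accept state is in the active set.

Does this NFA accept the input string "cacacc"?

Answer: ACCEPT

Trace:
start: ε-closure({0}) = {0,2,4,6}
'c' @ 1: {1,2,3,4,6,7,8,9,10}  (accept∈set)
'a' @ 2: {1,2,3,4,5,6,8,9,10}  (accept∈set)
'c' @ 3: {1,2,3,4,6,7,8,9,10}  (accept∈set)
'a' @ 4: {1,2,3,4,5,6,8,9,10}  (accept∈set)
'c' @ 5: {1,2,3,4,6,7,8,9,10}  (accept∈set)
'c' @ 6: {1,2,3,4,6,7,8,9,10}  (accept∈set)
final: {1,2,3,4,6,7,8,9,10}; accept 9 in set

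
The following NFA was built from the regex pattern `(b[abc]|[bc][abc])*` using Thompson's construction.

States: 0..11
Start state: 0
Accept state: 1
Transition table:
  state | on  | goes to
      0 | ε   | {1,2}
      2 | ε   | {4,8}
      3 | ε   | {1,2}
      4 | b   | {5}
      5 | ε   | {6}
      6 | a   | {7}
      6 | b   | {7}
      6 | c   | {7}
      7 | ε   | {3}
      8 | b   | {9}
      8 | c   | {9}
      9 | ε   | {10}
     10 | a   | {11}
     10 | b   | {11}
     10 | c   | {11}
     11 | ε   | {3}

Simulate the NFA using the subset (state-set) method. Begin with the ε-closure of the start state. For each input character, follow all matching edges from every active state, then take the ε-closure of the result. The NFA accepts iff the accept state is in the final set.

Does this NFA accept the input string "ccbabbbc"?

initial (ε-close {0}): {0,1,2,4,8}
'c' @ 1: {9,10}
'c' @ 2: {1,2,3,4,8,11}  ✓accept
'b' @ 3: {5,6,9,10}
'a' @ 4: {1,2,3,4,7,8,11}  ✓accept
'b' @ 5: {5,6,9,10}
'b' @ 6: {1,2,3,4,7,8,11}  ✓accept
'b' @ 7: {5,6,9,10}
'c' @ 8: {1,2,3,4,7,8,11}  ✓accept
final: {1,2,3,4,7,8,11}; accept 1 in set

Answer: ACCEPT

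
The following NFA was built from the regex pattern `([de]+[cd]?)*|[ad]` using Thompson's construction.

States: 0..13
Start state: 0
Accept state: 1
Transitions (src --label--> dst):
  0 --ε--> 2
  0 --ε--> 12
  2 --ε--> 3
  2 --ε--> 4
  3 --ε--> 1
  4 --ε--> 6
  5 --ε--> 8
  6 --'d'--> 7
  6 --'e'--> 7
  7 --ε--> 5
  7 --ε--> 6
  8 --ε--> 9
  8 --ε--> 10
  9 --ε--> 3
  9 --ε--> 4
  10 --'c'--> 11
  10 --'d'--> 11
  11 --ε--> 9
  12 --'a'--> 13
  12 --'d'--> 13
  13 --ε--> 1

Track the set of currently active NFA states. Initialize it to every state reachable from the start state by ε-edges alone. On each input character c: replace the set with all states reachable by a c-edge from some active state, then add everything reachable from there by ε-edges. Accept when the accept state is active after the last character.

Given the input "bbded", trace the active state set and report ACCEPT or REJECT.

Answer: REJECT

Steps:
start: ε-closure({0}) = {0,1,2,3,4,6,12}
'b' @ 1: {}  — no active states
rest 'bded' ignored (set empty)
end set {} — state 1 not in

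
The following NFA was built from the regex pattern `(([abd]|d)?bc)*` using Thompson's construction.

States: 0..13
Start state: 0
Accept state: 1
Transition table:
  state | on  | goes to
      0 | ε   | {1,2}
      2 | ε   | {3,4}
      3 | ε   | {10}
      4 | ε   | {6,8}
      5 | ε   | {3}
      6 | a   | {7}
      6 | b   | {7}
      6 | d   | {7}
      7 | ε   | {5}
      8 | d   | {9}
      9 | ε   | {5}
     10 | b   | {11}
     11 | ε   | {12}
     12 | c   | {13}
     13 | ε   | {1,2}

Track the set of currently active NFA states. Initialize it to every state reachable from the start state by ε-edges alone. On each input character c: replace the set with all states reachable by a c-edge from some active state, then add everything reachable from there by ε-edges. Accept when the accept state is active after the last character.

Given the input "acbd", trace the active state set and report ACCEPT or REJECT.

Answer: REJECT

Trace:
S₀ = ε-closure({0}) = {0,1,2,3,4,6,8,10}
'a' @ 1: {3,5,7,10}
'c' @ 2: {}  — dead — no transitions
rest 'bd' ignored (set empty)
end set {} — state 1 not in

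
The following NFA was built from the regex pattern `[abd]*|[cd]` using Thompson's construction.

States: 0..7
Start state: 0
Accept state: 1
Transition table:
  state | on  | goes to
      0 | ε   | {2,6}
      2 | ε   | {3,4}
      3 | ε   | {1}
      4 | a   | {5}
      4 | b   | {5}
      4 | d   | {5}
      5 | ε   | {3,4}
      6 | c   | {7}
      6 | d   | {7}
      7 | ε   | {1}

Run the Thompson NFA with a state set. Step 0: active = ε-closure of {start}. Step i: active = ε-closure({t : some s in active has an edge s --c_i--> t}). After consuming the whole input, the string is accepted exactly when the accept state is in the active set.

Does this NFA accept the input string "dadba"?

start: ε-closure({0}) = {0,1,2,3,4,6}
'd' @ 1: {1,3,4,5,7}  ✓accept
'a' @ 2: {1,3,4,5}  ✓accept
'd' @ 3: {1,3,4,5}  ✓accept
'b' @ 4: {1,3,4,5}  ✓accept
'a' @ 5: {1,3,4,5}  ✓accept
end set {1,3,4,5} — state 1 in

Answer: ACCEPT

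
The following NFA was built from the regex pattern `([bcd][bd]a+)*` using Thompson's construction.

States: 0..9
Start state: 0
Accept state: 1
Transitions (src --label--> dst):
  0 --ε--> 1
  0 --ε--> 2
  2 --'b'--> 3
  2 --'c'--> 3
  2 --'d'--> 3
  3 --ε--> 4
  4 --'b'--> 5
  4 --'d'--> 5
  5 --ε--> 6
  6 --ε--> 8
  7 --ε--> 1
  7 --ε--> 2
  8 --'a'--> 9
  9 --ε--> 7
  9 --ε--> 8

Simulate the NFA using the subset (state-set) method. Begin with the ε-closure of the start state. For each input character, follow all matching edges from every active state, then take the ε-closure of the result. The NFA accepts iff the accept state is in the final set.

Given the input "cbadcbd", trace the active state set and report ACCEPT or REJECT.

S₀ = ε-closure({0}) = {0,1,2}
'c' @ 1: {3,4}
'b' @ 2: {5,6,8}
'a' @ 3: {1,2,7,8,9}  (accept∈set)
'd' @ 4: {3,4}
'c' @ 5: {}  — dead — no transitions
rest 'bd' ignored (set empty)
end set {} — state 1 not in

Answer: REJECT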